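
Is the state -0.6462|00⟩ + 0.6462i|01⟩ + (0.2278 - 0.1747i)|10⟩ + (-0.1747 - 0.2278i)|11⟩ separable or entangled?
Separable

Writing the state as a|00⟩ + b|01⟩ + c|10⟩ + d|11⟩, it is a product state iff ad − bc = 0.
Here (a, b, c, d) = (-0.6462, 0.6462i, (0.2278 - 0.1747i), (-0.1747 - 0.2278i)): ad − bc = (-0.6462)(-0.1747 - 0.2278i) − (0.6462i)(0.2278 - 0.1747i) = 0, so the state is separable.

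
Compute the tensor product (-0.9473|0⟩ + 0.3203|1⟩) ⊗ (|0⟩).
-0.9473|00⟩ + 0.3203|10⟩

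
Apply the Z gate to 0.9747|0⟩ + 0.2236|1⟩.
0.9747|0⟩ - 0.2236|1⟩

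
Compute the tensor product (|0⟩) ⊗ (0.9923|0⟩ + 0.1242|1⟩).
0.9923|00⟩ + 0.1242|01⟩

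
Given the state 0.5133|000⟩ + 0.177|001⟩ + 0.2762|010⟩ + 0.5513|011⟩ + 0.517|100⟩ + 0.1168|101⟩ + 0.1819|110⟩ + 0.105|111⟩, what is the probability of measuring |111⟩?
0.01103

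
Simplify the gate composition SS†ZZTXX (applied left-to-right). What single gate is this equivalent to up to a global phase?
T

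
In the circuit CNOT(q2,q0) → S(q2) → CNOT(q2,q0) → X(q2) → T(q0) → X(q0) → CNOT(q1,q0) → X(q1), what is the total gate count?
8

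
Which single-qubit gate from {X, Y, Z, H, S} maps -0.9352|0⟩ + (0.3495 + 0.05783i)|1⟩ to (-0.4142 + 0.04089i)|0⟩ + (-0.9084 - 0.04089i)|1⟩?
H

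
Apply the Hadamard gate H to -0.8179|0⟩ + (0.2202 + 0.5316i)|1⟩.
(-0.4226 + 0.3759i)|0⟩ + (-0.734 - 0.3759i)|1⟩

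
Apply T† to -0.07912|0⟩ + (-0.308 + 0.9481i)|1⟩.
-0.07912|0⟩ + (0.4526 + 0.8882i)|1⟩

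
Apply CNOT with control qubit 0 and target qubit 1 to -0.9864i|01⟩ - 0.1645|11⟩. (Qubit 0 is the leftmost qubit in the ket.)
-0.9864i|01⟩ - 0.1645|10⟩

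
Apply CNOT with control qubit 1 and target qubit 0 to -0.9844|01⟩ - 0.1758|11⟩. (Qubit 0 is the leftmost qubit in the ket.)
-0.1758|01⟩ - 0.9844|11⟩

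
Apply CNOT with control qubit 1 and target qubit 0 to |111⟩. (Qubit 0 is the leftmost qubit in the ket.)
|011⟩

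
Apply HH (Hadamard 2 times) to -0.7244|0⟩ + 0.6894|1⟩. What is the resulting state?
-0.7244|0⟩ + 0.6894|1⟩

H² = I, so an even number of Hadamards cancels: H^2 = I and the state is unchanged.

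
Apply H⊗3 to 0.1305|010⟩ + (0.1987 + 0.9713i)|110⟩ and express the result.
(0.1164 + 0.3434i)|000⟩ + (0.1164 + 0.3434i)|001⟩ + (-0.1164 - 0.3434i)|010⟩ + (-0.1164 - 0.3434i)|011⟩ + (-0.02411 - 0.3434i)|100⟩ + (-0.02411 - 0.3434i)|101⟩ + (0.02411 + 0.3434i)|110⟩ + (0.02411 + 0.3434i)|111⟩

H⊗3 gives amp(|y⟩) = (1/2√2) Σ_x (−1)^(x·y) amp(|x⟩), where x·y is the number of positions in which both x and y have a 1.
|000⟩: (0.1305 + (0.1987 + 0.9713i))/(2√2) = (0.1164 + 0.3434i)
|001⟩: (0.1305 + (0.1987 + 0.9713i))/(2√2) = (0.1164 + 0.3434i)
|010⟩: (-0.1305 - (0.1987 + 0.9713i))/(2√2) = (-0.1164 - 0.3434i)
|011⟩: (-0.1305 - (0.1987 + 0.9713i))/(2√2) = (-0.1164 - 0.3434i)
|100⟩: (0.1305 - (0.1987 + 0.9713i))/(2√2) = (-0.02411 - 0.3434i)
|101⟩: (0.1305 - (0.1987 + 0.9713i))/(2√2) = (-0.02411 - 0.3434i)
|110⟩: (-0.1305 + (0.1987 + 0.9713i))/(2√2) = (0.02411 + 0.3434i)
|111⟩: (-0.1305 + (0.1987 + 0.9713i))/(2√2) = (0.02411 + 0.3434i)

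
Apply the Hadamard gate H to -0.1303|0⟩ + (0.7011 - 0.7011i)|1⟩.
(0.4036 - 0.4958i)|0⟩ + (-0.5879 + 0.4958i)|1⟩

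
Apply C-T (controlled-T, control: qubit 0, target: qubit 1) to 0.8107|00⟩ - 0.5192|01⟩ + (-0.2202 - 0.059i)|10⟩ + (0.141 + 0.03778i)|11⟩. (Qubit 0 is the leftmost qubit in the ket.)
0.8107|00⟩ - 0.5192|01⟩ + (-0.2202 - 0.059i)|10⟩ + (0.07299 + 0.1264i)|11⟩

C-T leaves the control-|0⟩ kets |00⟩, |01⟩ unchanged and applies T to qubit 1 on the control-|1⟩ pair (|10⟩, |11⟩).
T = [[1, 0], [0, (1/√2 + (1/√2)i)]].
With a = amp(|10⟩) = (-0.2202 - 0.059i) and b = amp(|11⟩) = (0.141 + 0.03778i):
new amp(|10⟩) = (1)·a = (-0.2202 - 0.059i)
new amp(|11⟩) = (1/√2 + (1/√2)i)·b = (0.07299 + 0.1264i)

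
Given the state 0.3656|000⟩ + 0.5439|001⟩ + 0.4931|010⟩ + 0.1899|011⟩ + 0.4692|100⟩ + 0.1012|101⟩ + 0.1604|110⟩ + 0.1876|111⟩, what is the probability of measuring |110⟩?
0.02573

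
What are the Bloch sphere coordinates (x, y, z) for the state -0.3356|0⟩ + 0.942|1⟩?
(-0.6323, 0, -0.7747)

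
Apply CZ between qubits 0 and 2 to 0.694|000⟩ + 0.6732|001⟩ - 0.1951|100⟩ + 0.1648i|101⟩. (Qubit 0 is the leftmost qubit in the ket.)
0.694|000⟩ + 0.6732|001⟩ - 0.1951|100⟩ - 0.1648i|101⟩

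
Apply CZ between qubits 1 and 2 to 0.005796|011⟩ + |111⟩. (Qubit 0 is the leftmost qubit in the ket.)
-0.005796|011⟩ - |111⟩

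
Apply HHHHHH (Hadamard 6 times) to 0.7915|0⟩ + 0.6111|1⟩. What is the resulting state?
0.7915|0⟩ + 0.6111|1⟩

H² = I, so an even number of Hadamards cancels: H^6 = I and the state is unchanged.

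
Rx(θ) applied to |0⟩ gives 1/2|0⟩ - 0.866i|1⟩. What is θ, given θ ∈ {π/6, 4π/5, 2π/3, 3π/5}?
2π/3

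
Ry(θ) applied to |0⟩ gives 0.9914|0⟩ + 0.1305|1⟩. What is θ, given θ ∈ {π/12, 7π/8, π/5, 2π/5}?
π/12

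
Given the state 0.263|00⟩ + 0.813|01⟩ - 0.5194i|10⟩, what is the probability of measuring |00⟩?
0.06917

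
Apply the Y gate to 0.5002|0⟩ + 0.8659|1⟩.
-0.8659i|0⟩ + 0.5002i|1⟩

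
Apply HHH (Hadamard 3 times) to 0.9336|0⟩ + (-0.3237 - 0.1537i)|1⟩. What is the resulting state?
(0.4313 - 0.1087i)|0⟩ + (0.889 + 0.1087i)|1⟩

H² = I, so H^3 = H: a single Hadamard. With (a, b) = (0.9336, (-0.3237 - 0.1537i)), H gives ((a + b)/√2, (a − b)/√2) = ((0.4313 - 0.1087i), (0.889 + 0.1087i)).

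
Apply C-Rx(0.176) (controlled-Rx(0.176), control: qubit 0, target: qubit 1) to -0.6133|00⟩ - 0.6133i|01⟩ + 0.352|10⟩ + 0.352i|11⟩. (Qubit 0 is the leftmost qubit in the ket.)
-0.6133|00⟩ - 0.6133i|01⟩ + 0.3816|10⟩ + 0.3197i|11⟩

C-Rx(0.176) leaves the control-|0⟩ kets |00⟩, |01⟩ unchanged and applies Rx(0.176) to qubit 1 on the control-|1⟩ pair (|10⟩, |11⟩).
Rx(0.176) = [[cos(θ/2), −i·sin(θ/2)], [−i·sin(θ/2), cos(θ/2)]]; θ = 0.176, cos(θ/2) ≈ 0.99613, sin(θ/2) ≈ 0.0878865.
With a = amp(|10⟩) = 0.352 and b = amp(|11⟩) = 0.352i:
new amp(|10⟩) = (0.99613)·a + (-0.0878865i)·b = 0.3816
new amp(|11⟩) = (-0.0878865i)·a + (0.99613)·b = 0.3197i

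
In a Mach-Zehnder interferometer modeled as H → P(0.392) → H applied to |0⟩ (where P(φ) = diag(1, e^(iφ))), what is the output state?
(0.9621 + 0.191i)|0⟩ + (0.03793 - 0.191i)|1⟩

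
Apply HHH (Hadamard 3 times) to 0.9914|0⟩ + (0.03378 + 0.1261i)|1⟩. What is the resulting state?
(0.7249 + 0.08917i)|0⟩ + (0.6771 - 0.08917i)|1⟩

H² = I, so H^3 = H: a single Hadamard. With (a, b) = (0.9914, (0.03378 + 0.1261i)), H gives ((a + b)/√2, (a − b)/√2) = ((0.7249 + 0.08917i), (0.6771 - 0.08917i)).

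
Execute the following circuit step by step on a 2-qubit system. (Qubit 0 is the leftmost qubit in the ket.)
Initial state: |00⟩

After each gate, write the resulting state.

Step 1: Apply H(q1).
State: 1/√2|00⟩ + 1/√2|01⟩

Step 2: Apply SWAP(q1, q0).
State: 1/√2|00⟩ + 1/√2|10⟩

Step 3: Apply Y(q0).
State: -(1/√2)i|00⟩ + (1/√2)i|10⟩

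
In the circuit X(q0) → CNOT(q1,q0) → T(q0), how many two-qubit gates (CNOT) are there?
1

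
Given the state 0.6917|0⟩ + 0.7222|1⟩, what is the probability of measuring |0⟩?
0.4784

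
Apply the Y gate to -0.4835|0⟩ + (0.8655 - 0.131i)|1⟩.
(-0.131 - 0.8655i)|0⟩ - 0.4835i|1⟩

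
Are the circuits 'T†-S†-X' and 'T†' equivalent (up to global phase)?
No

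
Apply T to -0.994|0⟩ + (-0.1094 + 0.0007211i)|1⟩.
-0.994|0⟩ + (-0.07787 - 0.07685i)|1⟩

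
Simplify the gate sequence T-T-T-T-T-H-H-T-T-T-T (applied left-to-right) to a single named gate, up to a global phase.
T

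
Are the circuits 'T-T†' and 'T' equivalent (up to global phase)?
No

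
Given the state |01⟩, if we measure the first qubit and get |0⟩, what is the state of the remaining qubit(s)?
|1⟩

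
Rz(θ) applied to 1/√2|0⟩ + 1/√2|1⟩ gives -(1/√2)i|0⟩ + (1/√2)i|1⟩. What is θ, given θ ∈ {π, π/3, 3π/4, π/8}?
π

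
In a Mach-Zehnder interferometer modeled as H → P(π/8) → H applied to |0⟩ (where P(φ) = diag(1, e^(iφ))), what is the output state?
(0.9619 + 0.1913i)|0⟩ + (0.03806 - 0.1913i)|1⟩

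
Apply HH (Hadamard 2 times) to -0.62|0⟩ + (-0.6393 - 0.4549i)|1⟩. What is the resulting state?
-0.62|0⟩ + (-0.6393 - 0.4549i)|1⟩

H² = I, so an even number of Hadamards cancels: H^2 = I and the state is unchanged.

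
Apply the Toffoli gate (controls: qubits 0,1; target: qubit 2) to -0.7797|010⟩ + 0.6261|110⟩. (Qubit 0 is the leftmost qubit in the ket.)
-0.7797|010⟩ + 0.6261|111⟩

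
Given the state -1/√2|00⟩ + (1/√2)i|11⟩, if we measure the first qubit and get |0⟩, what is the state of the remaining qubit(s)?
-|0⟩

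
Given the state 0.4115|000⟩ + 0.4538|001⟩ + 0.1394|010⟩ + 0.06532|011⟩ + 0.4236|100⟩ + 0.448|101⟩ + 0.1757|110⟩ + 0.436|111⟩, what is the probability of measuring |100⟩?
0.1794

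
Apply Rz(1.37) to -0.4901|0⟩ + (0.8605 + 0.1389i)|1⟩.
(-0.3795 + 0.3101i)|0⟩ + (0.5785 + 0.652i)|1⟩

Rz(1.37) = [[e^(−iθ/2), 0], [0, e^(iθ/2)]] with e^(±iθ/2) = cos(θ/2) ± i·sin(θ/2); θ = 1.37, cos(θ/2) ≈ 0.774419, sin(θ/2) ≈ 0.632673.
With a = amp(|0⟩) = -0.4901 and b = amp(|1⟩) = (0.8605 + 0.1389i):
new amp(|0⟩) = (0.774419 - 0.632673i)·a = (-0.3795 + 0.3101i)
new amp(|1⟩) = (0.774419 + 0.632673i)·b = (0.5785 + 0.652i)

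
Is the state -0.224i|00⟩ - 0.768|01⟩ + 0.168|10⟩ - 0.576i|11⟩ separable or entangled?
Separable

Writing the state as a|00⟩ + b|01⟩ + c|10⟩ + d|11⟩, it is a product state iff ad − bc = 0.
Here (a, b, c, d) = (-0.224i, -0.768, 0.168, -0.576i): ad − bc = (-0.224i)(-0.576i) − (-0.768)(0.168) = 0, so the state is separable.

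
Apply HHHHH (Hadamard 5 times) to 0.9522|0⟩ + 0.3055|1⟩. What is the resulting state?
0.8893|0⟩ + 0.4573|1⟩

H² = I, so H^5 = H: a single Hadamard. With (a, b) = (0.9522, 0.3055), H gives ((a + b)/√2, (a − b)/√2) = (0.8893, 0.4573).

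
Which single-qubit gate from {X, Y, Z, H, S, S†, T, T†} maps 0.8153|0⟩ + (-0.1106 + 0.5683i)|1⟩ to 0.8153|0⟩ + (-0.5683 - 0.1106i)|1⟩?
S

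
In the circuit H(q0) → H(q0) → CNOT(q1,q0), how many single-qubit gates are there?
2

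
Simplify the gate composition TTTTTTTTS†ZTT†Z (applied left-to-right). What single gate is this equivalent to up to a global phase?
S†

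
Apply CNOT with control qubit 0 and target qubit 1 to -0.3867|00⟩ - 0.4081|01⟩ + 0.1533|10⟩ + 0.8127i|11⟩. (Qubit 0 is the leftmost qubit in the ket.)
-0.3867|00⟩ - 0.4081|01⟩ + 0.8127i|10⟩ + 0.1533|11⟩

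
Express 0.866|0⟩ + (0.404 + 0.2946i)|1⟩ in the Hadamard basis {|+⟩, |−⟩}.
(0.898 + 0.2083i)|+⟩ + (0.3267 - 0.2083i)|−⟩

With |ψ⟩ = α|0⟩ + β|1⟩, the Hadamard-basis coefficients are ⟨+|ψ⟩ = (α + β)/√2 and ⟨−|ψ⟩ = (α − β)/√2.
Here α = 0.866, β = (0.404 + 0.2946i): (α + β)/√2 = (0.898 + 0.2083i), (α − β)/√2 = (0.3267 - 0.2083i).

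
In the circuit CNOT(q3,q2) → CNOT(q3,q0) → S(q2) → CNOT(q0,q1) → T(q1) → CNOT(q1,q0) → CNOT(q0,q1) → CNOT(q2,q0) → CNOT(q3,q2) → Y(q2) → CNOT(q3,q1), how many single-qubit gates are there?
3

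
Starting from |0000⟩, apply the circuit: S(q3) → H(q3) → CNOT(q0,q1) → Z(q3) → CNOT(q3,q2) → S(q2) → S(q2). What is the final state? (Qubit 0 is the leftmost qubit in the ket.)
1/√2|0000⟩ + 1/√2|0011⟩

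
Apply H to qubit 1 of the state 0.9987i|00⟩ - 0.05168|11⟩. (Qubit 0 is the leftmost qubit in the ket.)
0.7062i|00⟩ + 0.7062i|01⟩ - 0.03654|10⟩ + 0.03654|11⟩

H on qubit 1 mixes each pair of kets that differ only in qubit 1: amplitudes (a, b) of (|…0…⟩, |…1…⟩) become ((a + b)/√2, (a − b)/√2). Kets absent from the input have amplitude 0.
(|00⟩, |01⟩): (a, b) = (0.9987i, 0) → (0.7062i, 0.7062i)
(|10⟩, |11⟩): (a, b) = (0, -0.05168) → (-0.03654, 0.03654)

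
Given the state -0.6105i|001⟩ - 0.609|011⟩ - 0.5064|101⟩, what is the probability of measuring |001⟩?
0.3727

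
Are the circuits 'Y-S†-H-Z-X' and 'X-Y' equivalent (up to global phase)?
No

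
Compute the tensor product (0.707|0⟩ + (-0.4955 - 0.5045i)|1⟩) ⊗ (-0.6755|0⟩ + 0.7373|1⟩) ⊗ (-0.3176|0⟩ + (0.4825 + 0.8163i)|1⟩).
0.1517|000⟩ + (-0.2304 - 0.3898i)|001⟩ - 0.1656|010⟩ + (0.2515 + 0.4255i)|011⟩ + (-0.1063 - 0.1082i)|100⟩ + (-0.1167 + 0.4377i)|101⟩ + (0.116 + 0.1181i)|110⟩ + (0.1274 - 0.4777i)|111⟩

amp(|b₁b₂…⟩) = product of the factor amplitudes for bits b₁, b₂, …; only kets whose every factor amplitude is nonzero survive.
|000⟩: (0.707)(-0.6755)(-0.3176) = 0.1517
|001⟩: (0.707)(-0.6755)(0.4825 + 0.8163i) = (-0.2304 - 0.3898i)
|010⟩: (0.707)(0.7373)(-0.3176) = -0.1656
|011⟩: (0.707)(0.7373)(0.4825 + 0.8163i) = (0.2515 + 0.4255i)
|100⟩: (-0.4955 - 0.5045i)(-0.6755)(-0.3176) = (-0.1063 - 0.1082i)
|101⟩: (-0.4955 - 0.5045i)(-0.6755)(0.4825 + 0.8163i) = (-0.1167 + 0.4377i)
|110⟩: (-0.4955 - 0.5045i)(0.7373)(-0.3176) = (0.116 + 0.1181i)
|111⟩: (-0.4955 - 0.5045i)(0.7373)(0.4825 + 0.8163i) = (0.1274 - 0.4777i)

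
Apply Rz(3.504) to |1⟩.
(-0.1802 + 0.9836i)|1⟩

Rz(3.504) = [[e^(−iθ/2), 0], [0, e^(iθ/2)]] with e^(±iθ/2) = cos(θ/2) ± i·sin(θ/2); θ = 3.504, cos(θ/2) ≈ -0.180214, sin(θ/2) ≈ 0.983627.
With a = amp(|0⟩) = 0 and b = amp(|1⟩) = 1:
new amp(|0⟩) = (-0.180214 - 0.983627i)·a = 0
new amp(|1⟩) = (-0.180214 + 0.983627i)·b = (-0.1802 + 0.9836i)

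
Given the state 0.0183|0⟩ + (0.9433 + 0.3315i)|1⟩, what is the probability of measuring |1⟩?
0.9997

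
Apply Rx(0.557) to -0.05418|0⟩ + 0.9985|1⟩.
(-0.05209 - 0.2745i)|0⟩ + (0.96 + 0.01489i)|1⟩

Rx(0.557) = [[cos(θ/2), −i·sin(θ/2)], [−i·sin(θ/2), cos(θ/2)]]; θ = 0.557, cos(θ/2) ≈ 0.961469, sin(θ/2) ≈ 0.274914.
With a = amp(|0⟩) = -0.05418 and b = amp(|1⟩) = 0.9985:
new amp(|0⟩) = (0.961469)·a + (-0.274914i)·b = (-0.05209 - 0.2745i)
new amp(|1⟩) = (-0.274914i)·a + (0.961469)·b = (0.96 + 0.01489i)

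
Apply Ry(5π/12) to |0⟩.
0.7934|0⟩ + 0.6088|1⟩

Ry(5π/12) = [[cos(θ/2), −sin(θ/2)], [sin(θ/2), cos(θ/2)]]; θ = 5π/12, cos(θ/2) ≈ 0.793353, sin(θ/2) ≈ 0.608761.
With a = amp(|0⟩) = 1 and b = amp(|1⟩) = 0:
new amp(|0⟩) = (0.793353)·a + (-0.608761)·b = 0.7934
new amp(|1⟩) = (0.608761)·a + (0.793353)·b = 0.6088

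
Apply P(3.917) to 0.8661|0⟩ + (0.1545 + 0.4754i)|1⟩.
0.8661|0⟩ + (0.2224 - 0.4477i)|1⟩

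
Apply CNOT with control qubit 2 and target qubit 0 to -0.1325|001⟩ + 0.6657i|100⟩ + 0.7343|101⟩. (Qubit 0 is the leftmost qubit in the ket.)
0.7343|001⟩ + 0.6657i|100⟩ - 0.1325|101⟩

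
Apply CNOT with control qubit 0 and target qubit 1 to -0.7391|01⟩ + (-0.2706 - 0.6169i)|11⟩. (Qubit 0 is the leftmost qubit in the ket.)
-0.7391|01⟩ + (-0.2706 - 0.6169i)|10⟩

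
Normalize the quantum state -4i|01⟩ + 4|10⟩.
-(1/√2)i|01⟩ + 1/√2|10⟩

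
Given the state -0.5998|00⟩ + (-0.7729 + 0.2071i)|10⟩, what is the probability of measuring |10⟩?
0.6403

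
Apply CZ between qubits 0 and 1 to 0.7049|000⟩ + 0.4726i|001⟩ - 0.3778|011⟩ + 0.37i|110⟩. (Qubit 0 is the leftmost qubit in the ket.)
0.7049|000⟩ + 0.4726i|001⟩ - 0.3778|011⟩ - 0.37i|110⟩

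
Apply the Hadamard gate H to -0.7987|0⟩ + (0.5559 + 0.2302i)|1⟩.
(-0.1717 + 0.1628i)|0⟩ + (-0.9578 - 0.1628i)|1⟩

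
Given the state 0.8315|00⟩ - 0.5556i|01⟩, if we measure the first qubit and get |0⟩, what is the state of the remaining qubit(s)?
0.8315|0⟩ - 0.5556i|1⟩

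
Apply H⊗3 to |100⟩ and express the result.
1/√8|000⟩ + 1/√8|001⟩ + 1/√8|010⟩ + 1/√8|011⟩ - 1/√8|100⟩ - 1/√8|101⟩ - 1/√8|110⟩ - 1/√8|111⟩

H⊗3 gives amp(|y⟩) = (1/2√2) Σ_x (−1)^(x·y) amp(|x⟩), where x·y is the number of positions in which both x and y have a 1.
|000⟩: (1)/(2√2) = 1/√8
|001⟩: (1)/(2√2) = 1/√8
|010⟩: (1)/(2√2) = 1/√8
|011⟩: (1)/(2√2) = 1/√8
|100⟩: (-1)/(2√2) = -1/√8
|101⟩: (-1)/(2√2) = -1/√8
|110⟩: (-1)/(2√2) = -1/√8
|111⟩: (-1)/(2√2) = -1/√8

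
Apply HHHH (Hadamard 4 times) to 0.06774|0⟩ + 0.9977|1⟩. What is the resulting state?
0.06774|0⟩ + 0.9977|1⟩

H² = I, so an even number of Hadamards cancels: H^4 = I and the state is unchanged.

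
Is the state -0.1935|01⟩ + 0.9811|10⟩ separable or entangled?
Entangled

Writing the state as a|00⟩ + b|01⟩ + c|10⟩ + d|11⟩, it is a product state iff ad − bc = 0.
Here (a, b, c, d) = (0, -0.1935, 0.9811, 0): ad − bc = (0)(0) − (-0.1935)(0.9811) = 0.1898 ≠ 0, so the state is entangled.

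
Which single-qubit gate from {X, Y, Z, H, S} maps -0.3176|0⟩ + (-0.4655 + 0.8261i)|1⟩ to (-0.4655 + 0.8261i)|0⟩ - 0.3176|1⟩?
X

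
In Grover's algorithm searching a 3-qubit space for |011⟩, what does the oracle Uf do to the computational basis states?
Uf|x⟩ = -|x⟩ if x = 011, else |x⟩ (phase flip on target)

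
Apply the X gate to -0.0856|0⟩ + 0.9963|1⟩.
0.9963|0⟩ - 0.0856|1⟩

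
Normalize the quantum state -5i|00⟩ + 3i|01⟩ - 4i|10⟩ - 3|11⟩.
-0.6509i|00⟩ + 0.3906i|01⟩ - 0.5208i|10⟩ - 0.3906|11⟩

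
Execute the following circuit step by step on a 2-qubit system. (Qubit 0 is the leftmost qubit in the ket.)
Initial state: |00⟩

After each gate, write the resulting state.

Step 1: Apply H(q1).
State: 1/√2|00⟩ + 1/√2|01⟩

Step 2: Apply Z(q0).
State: 1/√2|00⟩ + 1/√2|01⟩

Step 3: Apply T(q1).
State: 1/√2|00⟩ + (1/2 + (1/2)i)|01⟩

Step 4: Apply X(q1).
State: (1/2 + (1/2)i)|00⟩ + 1/√2|01⟩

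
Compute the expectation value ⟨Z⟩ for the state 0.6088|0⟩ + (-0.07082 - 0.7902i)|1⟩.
-0.2588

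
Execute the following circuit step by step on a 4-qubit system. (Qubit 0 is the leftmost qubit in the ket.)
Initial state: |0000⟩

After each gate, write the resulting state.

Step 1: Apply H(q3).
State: 1/√2|0000⟩ + 1/√2|0001⟩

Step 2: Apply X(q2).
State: 1/√2|0010⟩ + 1/√2|0011⟩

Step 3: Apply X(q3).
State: 1/√2|0010⟩ + 1/√2|0011⟩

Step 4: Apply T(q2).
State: (1/2 + (1/2)i)|0010⟩ + (1/2 + (1/2)i)|0011⟩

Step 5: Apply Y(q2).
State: (1/2 - (1/2)i)|0000⟩ + (1/2 - (1/2)i)|0001⟩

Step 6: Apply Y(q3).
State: (-1/2 - (1/2)i)|0000⟩ + (1/2 + (1/2)i)|0001⟩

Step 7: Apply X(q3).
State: (1/2 + (1/2)i)|0000⟩ + (-1/2 - (1/2)i)|0001⟩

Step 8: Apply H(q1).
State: (1/√8 + (1/√8)i)|0000⟩ + (-1/√8 - (1/√8)i)|0001⟩ + (1/√8 + (1/√8)i)|0100⟩ + (-1/√8 - (1/√8)i)|0101⟩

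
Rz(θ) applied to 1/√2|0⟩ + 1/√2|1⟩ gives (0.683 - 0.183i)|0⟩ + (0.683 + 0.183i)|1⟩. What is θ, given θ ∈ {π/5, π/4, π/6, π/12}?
π/6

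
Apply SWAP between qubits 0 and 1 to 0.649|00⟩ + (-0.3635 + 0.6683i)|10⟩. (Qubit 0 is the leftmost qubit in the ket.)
0.649|00⟩ + (-0.3635 + 0.6683i)|01⟩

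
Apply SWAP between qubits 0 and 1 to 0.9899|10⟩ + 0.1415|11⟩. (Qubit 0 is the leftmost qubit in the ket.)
0.9899|01⟩ + 0.1415|11⟩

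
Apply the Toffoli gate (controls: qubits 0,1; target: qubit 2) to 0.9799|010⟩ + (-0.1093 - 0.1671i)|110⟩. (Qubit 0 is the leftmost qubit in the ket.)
0.9799|010⟩ + (-0.1093 - 0.1671i)|111⟩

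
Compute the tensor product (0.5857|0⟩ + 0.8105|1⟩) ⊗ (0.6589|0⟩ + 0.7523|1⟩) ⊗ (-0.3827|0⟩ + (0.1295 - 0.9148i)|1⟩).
-0.1477|000⟩ + (0.04998 - 0.353i)|001⟩ - 0.1686|010⟩ + (0.05706 - 0.4031i)|011⟩ - 0.2044|100⟩ + (0.06916 - 0.4885i)|101⟩ - 0.2333|110⟩ + (0.07896 - 0.5578i)|111⟩

amp(|b₁b₂…⟩) = product of the factor amplitudes for bits b₁, b₂, …; only kets whose every factor amplitude is nonzero survive.
|000⟩: (0.5857)(0.6589)(-0.3827) = -0.1477
|001⟩: (0.5857)(0.6589)(0.1295 - 0.9148i) = (0.04998 - 0.353i)
|010⟩: (0.5857)(0.7523)(-0.3827) = -0.1686
|011⟩: (0.5857)(0.7523)(0.1295 - 0.9148i) = (0.05706 - 0.4031i)
|100⟩: (0.8105)(0.6589)(-0.3827) = -0.2044
|101⟩: (0.8105)(0.6589)(0.1295 - 0.9148i) = (0.06916 - 0.4885i)
|110⟩: (0.8105)(0.7523)(-0.3827) = -0.2333
|111⟩: (0.8105)(0.7523)(0.1295 - 0.9148i) = (0.07896 - 0.5578i)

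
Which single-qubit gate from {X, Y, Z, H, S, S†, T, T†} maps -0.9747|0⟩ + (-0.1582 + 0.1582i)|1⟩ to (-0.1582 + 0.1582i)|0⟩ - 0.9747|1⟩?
X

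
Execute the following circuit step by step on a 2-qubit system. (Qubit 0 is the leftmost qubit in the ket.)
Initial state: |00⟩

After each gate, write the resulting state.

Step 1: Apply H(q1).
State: 1/√2|00⟩ + 1/√2|01⟩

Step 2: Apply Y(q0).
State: (1/√2)i|10⟩ + (1/√2)i|11⟩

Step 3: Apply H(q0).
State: (1/2)i|00⟩ + (1/2)i|01⟩ - (1/2)i|10⟩ - (1/2)i|11⟩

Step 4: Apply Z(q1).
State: (1/2)i|00⟩ - (1/2)i|01⟩ - (1/2)i|10⟩ + (1/2)i|11⟩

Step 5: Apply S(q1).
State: (1/2)i|00⟩ + 1/2|01⟩ - (1/2)i|10⟩ - 1/2|11⟩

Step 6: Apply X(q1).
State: 1/2|00⟩ + (1/2)i|01⟩ - 1/2|10⟩ - (1/2)i|11⟩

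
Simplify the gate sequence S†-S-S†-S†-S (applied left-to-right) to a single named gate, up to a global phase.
S†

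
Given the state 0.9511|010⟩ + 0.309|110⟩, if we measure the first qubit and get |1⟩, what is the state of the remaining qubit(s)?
|10⟩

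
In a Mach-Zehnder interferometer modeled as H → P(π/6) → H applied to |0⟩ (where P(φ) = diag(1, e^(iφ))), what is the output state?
(0.933 + 0.25i)|0⟩ + (0.06699 - 0.25i)|1⟩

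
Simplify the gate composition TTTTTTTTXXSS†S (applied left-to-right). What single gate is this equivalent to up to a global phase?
S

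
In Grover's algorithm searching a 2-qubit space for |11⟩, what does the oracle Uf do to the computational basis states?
Uf|x⟩ = -|x⟩ if x = 11, else |x⟩ (phase flip on target)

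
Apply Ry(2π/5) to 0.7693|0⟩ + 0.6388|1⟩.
0.2469|0⟩ + 0.969|1⟩

Ry(2π/5) = [[cos(θ/2), −sin(θ/2)], [sin(θ/2), cos(θ/2)]]; θ = 2π/5, cos(θ/2) ≈ 0.809017, sin(θ/2) ≈ 0.587785.
With a = amp(|0⟩) = 0.7693 and b = amp(|1⟩) = 0.6388:
new amp(|0⟩) = (0.809017)·a + (-0.587785)·b = 0.2469
new amp(|1⟩) = (0.587785)·a + (0.809017)·b = 0.969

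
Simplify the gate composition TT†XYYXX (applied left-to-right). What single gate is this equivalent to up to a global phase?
X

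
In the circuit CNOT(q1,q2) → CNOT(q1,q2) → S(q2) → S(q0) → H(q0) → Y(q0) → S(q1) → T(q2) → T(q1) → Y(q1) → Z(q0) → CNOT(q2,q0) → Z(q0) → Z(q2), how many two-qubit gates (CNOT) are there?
3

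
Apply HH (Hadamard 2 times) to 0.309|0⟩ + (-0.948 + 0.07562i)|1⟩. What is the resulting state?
0.309|0⟩ + (-0.948 + 0.07562i)|1⟩

H² = I, so an even number of Hadamards cancels: H^2 = I and the state is unchanged.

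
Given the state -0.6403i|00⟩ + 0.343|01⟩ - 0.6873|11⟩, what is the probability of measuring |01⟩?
0.1176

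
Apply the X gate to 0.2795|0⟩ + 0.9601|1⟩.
0.9601|0⟩ + 0.2795|1⟩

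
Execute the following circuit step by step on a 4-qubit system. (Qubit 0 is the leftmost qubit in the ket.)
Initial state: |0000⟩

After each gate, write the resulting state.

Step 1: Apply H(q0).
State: 1/√2|0000⟩ + 1/√2|1000⟩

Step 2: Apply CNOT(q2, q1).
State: 1/√2|0000⟩ + 1/√2|1000⟩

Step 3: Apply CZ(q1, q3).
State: 1/√2|0000⟩ + 1/√2|1000⟩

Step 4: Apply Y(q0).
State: -(1/√2)i|0000⟩ + (1/√2)i|1000⟩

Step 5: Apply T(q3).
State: -(1/√2)i|0000⟩ + (1/√2)i|1000⟩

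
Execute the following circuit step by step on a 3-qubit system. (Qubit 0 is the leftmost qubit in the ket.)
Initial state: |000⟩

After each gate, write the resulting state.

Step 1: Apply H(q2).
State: 1/√2|000⟩ + 1/√2|001⟩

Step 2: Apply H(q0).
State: 1/2|000⟩ + 1/2|001⟩ + 1/2|100⟩ + 1/2|101⟩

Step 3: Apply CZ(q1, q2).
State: 1/2|000⟩ + 1/2|001⟩ + 1/2|100⟩ + 1/2|101⟩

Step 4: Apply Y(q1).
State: (1/2)i|010⟩ + (1/2)i|011⟩ + (1/2)i|110⟩ + (1/2)i|111⟩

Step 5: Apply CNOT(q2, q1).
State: (1/2)i|001⟩ + (1/2)i|010⟩ + (1/2)i|101⟩ + (1/2)i|110⟩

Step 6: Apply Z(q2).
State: -(1/2)i|001⟩ + (1/2)i|010⟩ - (1/2)i|101⟩ + (1/2)i|110⟩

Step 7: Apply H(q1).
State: (1/√8)i|000⟩ - (1/√8)i|001⟩ - (1/√8)i|010⟩ - (1/√8)i|011⟩ + (1/√8)i|100⟩ - (1/√8)i|101⟩ - (1/√8)i|110⟩ - (1/√8)i|111⟩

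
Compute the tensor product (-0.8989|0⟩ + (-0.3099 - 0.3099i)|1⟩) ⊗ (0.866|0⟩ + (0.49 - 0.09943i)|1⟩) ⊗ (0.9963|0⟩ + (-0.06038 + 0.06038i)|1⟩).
-0.7756|000⟩ + (0.047 - 0.047i)|001⟩ + (-0.4388 + 0.08905i)|010⟩ + (0.0212 - 0.03199i)|011⟩ + (-0.2674 - 0.2674i)|100⟩ + 0.03241|101⟩ + (-0.182 - 0.1206i)|110⟩ + (0.01834 - 0.003721i)|111⟩

amp(|b₁b₂…⟩) = product of the factor amplitudes for bits b₁, b₂, …; only kets whose every factor amplitude is nonzero survive.
|000⟩: (-0.8989)(0.866)(0.9963) = -0.7756
|001⟩: (-0.8989)(0.866)(-0.06038 + 0.06038i) = (0.047 - 0.047i)
|010⟩: (-0.8989)(0.49 - 0.09943i)(0.9963) = (-0.4388 + 0.08905i)
|011⟩: (-0.8989)(0.49 - 0.09943i)(-0.06038 + 0.06038i) = (0.0212 - 0.03199i)
|100⟩: (-0.3099 - 0.3099i)(0.866)(0.9963) = (-0.2674 - 0.2674i)
|101⟩: (-0.3099 - 0.3099i)(0.866)(-0.06038 + 0.06038i) = 0.03241
|110⟩: (-0.3099 - 0.3099i)(0.49 - 0.09943i)(0.9963) = (-0.182 - 0.1206i)
|111⟩: (-0.3099 - 0.3099i)(0.49 - 0.09943i)(-0.06038 + 0.06038i) = (0.01834 - 0.003721i)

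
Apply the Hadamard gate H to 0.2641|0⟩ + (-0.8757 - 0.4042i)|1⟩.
(-0.4325 - 0.2858i)|0⟩ + (0.806 + 0.2858i)|1⟩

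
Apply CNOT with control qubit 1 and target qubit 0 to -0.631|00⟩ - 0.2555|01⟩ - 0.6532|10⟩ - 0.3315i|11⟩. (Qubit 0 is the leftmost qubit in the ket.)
-0.631|00⟩ - 0.3315i|01⟩ - 0.6532|10⟩ - 0.2555|11⟩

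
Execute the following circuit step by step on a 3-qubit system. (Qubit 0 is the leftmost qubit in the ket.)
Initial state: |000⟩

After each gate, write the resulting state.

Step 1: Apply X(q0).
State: |100⟩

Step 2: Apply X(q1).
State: |110⟩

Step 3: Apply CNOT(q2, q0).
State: |110⟩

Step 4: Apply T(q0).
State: (1/√2 + (1/√2)i)|110⟩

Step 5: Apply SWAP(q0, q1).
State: (1/√2 + (1/√2)i)|110⟩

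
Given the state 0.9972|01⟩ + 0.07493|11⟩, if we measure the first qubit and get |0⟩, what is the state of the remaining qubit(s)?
|1⟩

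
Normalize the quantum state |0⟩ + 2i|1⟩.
1/√5|0⟩ + 0.8944i|1⟩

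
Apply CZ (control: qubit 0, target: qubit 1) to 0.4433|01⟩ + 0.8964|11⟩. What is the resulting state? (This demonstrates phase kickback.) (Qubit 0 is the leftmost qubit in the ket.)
0.4433|01⟩ - 0.8964|11⟩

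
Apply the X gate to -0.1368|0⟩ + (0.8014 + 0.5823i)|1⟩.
(0.8014 + 0.5823i)|0⟩ - 0.1368|1⟩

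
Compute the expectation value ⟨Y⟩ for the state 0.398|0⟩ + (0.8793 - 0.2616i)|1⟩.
-0.2082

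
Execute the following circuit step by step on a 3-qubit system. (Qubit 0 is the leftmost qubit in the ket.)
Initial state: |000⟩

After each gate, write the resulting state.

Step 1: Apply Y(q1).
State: i|010⟩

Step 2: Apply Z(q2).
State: i|010⟩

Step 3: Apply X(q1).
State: i|000⟩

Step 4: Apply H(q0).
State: (1/√2)i|000⟩ + (1/√2)i|100⟩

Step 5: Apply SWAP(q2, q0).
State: (1/√2)i|000⟩ + (1/√2)i|001⟩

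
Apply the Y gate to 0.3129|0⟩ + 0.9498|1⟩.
-0.9498i|0⟩ + 0.3129i|1⟩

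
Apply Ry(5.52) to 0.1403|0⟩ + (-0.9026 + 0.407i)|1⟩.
(0.2059 - 0.1516i)|0⟩ + (0.8899 - 0.3777i)|1⟩

Ry(5.52) = [[cos(θ/2), −sin(θ/2)], [sin(θ/2), cos(θ/2)]]; θ = 5.52, cos(θ/2) ≈ -0.928073, sin(θ/2) ≈ 0.372399.
With a = amp(|0⟩) = 0.1403 and b = amp(|1⟩) = (-0.9026 + 0.407i):
new amp(|0⟩) = (-0.928073)·a + (-0.372399)·b = (0.2059 - 0.1516i)
new amp(|1⟩) = (0.372399)·a + (-0.928073)·b = (0.8899 - 0.3777i)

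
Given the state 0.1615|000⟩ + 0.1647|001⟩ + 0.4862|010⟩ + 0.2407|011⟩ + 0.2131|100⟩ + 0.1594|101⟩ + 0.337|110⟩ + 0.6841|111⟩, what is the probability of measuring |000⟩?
0.02608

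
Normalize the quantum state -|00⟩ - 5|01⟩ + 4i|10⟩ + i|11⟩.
-0.1525|00⟩ - 0.7625|01⟩ + 0.61i|10⟩ + 0.1525i|11⟩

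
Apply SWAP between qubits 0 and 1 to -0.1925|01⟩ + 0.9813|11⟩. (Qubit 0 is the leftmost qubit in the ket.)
-0.1925|10⟩ + 0.9813|11⟩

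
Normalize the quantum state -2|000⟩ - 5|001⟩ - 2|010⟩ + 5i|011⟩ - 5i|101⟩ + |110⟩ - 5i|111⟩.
-0.1916|000⟩ - 0.4789|001⟩ - 0.1916|010⟩ + 0.4789i|011⟩ - 0.4789i|101⟩ + 0.09578|110⟩ - 0.4789i|111⟩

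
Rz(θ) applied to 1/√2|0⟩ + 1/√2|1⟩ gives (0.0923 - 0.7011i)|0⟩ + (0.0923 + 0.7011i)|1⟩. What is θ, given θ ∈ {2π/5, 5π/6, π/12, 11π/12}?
11π/12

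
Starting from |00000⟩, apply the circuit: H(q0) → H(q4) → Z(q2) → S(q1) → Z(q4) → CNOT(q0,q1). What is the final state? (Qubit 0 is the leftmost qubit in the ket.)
1/2|00000⟩ - 1/2|00001⟩ + 1/2|11000⟩ - 1/2|11001⟩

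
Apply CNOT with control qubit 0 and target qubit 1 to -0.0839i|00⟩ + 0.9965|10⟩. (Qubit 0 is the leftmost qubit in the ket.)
-0.0839i|00⟩ + 0.9965|11⟩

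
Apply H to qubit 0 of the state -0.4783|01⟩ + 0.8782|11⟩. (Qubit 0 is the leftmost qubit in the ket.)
0.2828|01⟩ - 0.9592|11⟩

H on qubit 0 mixes each pair of kets that differ only in qubit 0: amplitudes (a, b) of (|…0…⟩, |…1…⟩) become ((a + b)/√2, (a − b)/√2). Kets absent from the input have amplitude 0.
(|01⟩, |11⟩): (a, b) = (-0.4783, 0.8782) → (0.2828, -0.9592)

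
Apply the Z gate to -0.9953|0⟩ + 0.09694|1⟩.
-0.9953|0⟩ - 0.09694|1⟩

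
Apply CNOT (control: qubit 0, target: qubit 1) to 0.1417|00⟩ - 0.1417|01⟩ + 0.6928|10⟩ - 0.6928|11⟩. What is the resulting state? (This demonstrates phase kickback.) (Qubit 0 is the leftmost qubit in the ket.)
0.1417|00⟩ - 0.1417|01⟩ - 0.6928|10⟩ + 0.6928|11⟩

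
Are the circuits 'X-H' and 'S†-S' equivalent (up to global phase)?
No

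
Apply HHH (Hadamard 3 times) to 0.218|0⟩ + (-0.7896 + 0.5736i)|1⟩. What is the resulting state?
(-0.4042 + 0.4056i)|0⟩ + (0.7125 - 0.4056i)|1⟩

H² = I, so H^3 = H: a single Hadamard. With (a, b) = (0.218, (-0.7896 + 0.5736i)), H gives ((a + b)/√2, (a − b)/√2) = ((-0.4042 + 0.4056i), (0.7125 - 0.4056i)).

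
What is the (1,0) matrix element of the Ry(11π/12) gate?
0.9914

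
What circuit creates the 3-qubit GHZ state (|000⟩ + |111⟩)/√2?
H(q0) → CNOT(q0,q1) → CNOT(q0,q2)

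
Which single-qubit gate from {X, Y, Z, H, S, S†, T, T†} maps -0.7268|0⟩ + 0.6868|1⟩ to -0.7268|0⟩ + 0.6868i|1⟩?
S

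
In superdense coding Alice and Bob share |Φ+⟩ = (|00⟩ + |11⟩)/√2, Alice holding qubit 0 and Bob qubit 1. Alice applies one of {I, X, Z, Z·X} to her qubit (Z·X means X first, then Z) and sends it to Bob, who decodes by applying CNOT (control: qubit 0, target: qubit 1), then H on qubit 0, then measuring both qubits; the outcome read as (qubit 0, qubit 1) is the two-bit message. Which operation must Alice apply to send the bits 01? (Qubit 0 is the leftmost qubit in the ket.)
X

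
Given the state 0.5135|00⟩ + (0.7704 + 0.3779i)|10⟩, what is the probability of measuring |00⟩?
0.2637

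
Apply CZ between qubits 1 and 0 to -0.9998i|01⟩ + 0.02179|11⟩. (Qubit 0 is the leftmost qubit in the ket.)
-0.9998i|01⟩ - 0.02179|11⟩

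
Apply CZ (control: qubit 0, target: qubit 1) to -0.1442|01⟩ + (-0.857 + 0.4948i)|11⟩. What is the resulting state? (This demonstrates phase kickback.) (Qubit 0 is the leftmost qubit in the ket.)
-0.1442|01⟩ + (0.857 - 0.4948i)|11⟩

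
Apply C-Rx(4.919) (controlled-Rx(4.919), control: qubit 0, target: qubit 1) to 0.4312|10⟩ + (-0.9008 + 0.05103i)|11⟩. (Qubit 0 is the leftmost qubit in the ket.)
(-0.3026 + 0.5679i)|10⟩ + (0.6993 - 0.3114i)|11⟩

C-Rx(4.919) leaves the control-|0⟩ kets |00⟩, |01⟩ unchanged and applies Rx(4.919) to qubit 1 on the control-|1⟩ pair (|10⟩, |11⟩).
Rx(4.919) = [[cos(θ/2), −i·sin(θ/2)], [−i·sin(θ/2), cos(θ/2)]]; θ = 4.919, cos(θ/2) ≈ -0.776255, sin(θ/2) ≈ 0.630419.
With a = amp(|10⟩) = 0.4312 and b = amp(|11⟩) = (-0.9008 + 0.05103i):
new amp(|10⟩) = (-0.776255)·a + (-0.630419i)·b = (-0.3026 + 0.5679i)
new amp(|11⟩) = (-0.630419i)·a + (-0.776255)·b = (0.6993 - 0.3114i)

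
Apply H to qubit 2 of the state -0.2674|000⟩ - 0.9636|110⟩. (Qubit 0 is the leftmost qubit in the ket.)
-0.1891|000⟩ - 0.1891|001⟩ - 0.6814|110⟩ - 0.6814|111⟩

H on qubit 2 mixes each pair of kets that differ only in qubit 2: amplitudes (a, b) of (|…0…⟩, |…1…⟩) become ((a + b)/√2, (a − b)/√2). Kets absent from the input have amplitude 0.
(|000⟩, |001⟩): (a, b) = (-0.2674, 0) → (-0.1891, -0.1891)
(|110⟩, |111⟩): (a, b) = (-0.9636, 0) → (-0.6814, -0.6814)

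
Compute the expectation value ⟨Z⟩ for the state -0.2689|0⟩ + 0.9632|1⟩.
-0.8554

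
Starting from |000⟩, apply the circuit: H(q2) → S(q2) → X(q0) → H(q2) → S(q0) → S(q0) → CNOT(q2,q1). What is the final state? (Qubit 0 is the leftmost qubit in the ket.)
(-1/2 - (1/2)i)|100⟩ + (-1/2 + (1/2)i)|111⟩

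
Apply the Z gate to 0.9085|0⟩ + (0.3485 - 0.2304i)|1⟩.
0.9085|0⟩ + (-0.3485 + 0.2304i)|1⟩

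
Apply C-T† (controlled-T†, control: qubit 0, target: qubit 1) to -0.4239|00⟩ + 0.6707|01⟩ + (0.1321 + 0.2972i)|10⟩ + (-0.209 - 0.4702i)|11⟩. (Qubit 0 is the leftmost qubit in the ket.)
-0.4239|00⟩ + 0.6707|01⟩ + (0.1321 + 0.2972i)|10⟩ + (-0.4803 - 0.1847i)|11⟩

C-T† leaves the control-|0⟩ kets |00⟩, |01⟩ unchanged and applies T† to qubit 1 on the control-|1⟩ pair (|10⟩, |11⟩).
T† = [[1, 0], [0, (1/√2 - (1/√2)i)]].
With a = amp(|10⟩) = (0.1321 + 0.2972i) and b = amp(|11⟩) = (-0.209 - 0.4702i):
new amp(|10⟩) = (1)·a = (0.1321 + 0.2972i)
new amp(|11⟩) = (1/√2 - (1/√2)i)·b = (-0.4803 - 0.1847i)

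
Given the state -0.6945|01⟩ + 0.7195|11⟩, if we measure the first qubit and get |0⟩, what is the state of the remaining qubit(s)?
-|1⟩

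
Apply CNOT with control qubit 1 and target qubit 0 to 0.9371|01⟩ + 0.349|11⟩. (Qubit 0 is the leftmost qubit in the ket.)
0.349|01⟩ + 0.9371|11⟩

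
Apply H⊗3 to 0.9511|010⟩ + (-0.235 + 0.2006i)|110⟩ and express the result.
(0.2532 + 0.07092i)|000⟩ + (0.2532 + 0.07092i)|001⟩ + (-0.2532 - 0.07092i)|010⟩ + (-0.2532 - 0.07092i)|011⟩ + (0.4193 - 0.07092i)|100⟩ + (0.4193 - 0.07092i)|101⟩ + (-0.4193 + 0.07092i)|110⟩ + (-0.4193 + 0.07092i)|111⟩

H⊗3 gives amp(|y⟩) = (1/2√2) Σ_x (−1)^(x·y) amp(|x⟩), where x·y is the number of positions in which both x and y have a 1.
|000⟩: (0.9511 + (-0.235 + 0.2006i))/(2√2) = (0.2532 + 0.07092i)
|001⟩: (0.9511 + (-0.235 + 0.2006i))/(2√2) = (0.2532 + 0.07092i)
|010⟩: (-0.9511 - (-0.235 + 0.2006i))/(2√2) = (-0.2532 - 0.07092i)
|011⟩: (-0.9511 - (-0.235 + 0.2006i))/(2√2) = (-0.2532 - 0.07092i)
|100⟩: (0.9511 - (-0.235 + 0.2006i))/(2√2) = (0.4193 - 0.07092i)
|101⟩: (0.9511 - (-0.235 + 0.2006i))/(2√2) = (0.4193 - 0.07092i)
|110⟩: (-0.9511 + (-0.235 + 0.2006i))/(2√2) = (-0.4193 + 0.07092i)
|111⟩: (-0.9511 + (-0.235 + 0.2006i))/(2√2) = (-0.4193 + 0.07092i)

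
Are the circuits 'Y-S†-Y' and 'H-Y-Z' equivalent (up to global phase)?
No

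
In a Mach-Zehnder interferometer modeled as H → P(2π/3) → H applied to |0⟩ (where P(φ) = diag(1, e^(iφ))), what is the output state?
(0.25 + 0.433i)|0⟩ + (0.75 - 0.433i)|1⟩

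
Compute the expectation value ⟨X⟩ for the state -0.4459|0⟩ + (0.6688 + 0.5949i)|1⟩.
-0.5964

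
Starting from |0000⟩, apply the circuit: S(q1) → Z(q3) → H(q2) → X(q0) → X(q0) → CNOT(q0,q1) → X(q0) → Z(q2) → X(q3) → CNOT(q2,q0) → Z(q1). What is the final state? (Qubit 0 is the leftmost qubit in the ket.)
-1/√2|0011⟩ + 1/√2|1001⟩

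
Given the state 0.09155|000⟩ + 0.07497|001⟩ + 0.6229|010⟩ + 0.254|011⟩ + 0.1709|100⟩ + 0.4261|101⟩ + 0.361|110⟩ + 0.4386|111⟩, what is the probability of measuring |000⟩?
0.008381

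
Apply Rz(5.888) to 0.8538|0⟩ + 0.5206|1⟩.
(-0.8372 - 0.1676i)|0⟩ + (-0.5105 + 0.1022i)|1⟩

Rz(5.888) = [[e^(−iθ/2), 0], [0, e^(iθ/2)]] with e^(±iθ/2) = cos(θ/2) ± i·sin(θ/2); θ = 5.888, cos(θ/2) ≈ -0.980542, sin(θ/2) ≈ 0.196309.
With a = amp(|0⟩) = 0.8538 and b = amp(|1⟩) = 0.5206:
new amp(|0⟩) = (-0.980542 - 0.196309i)·a = (-0.8372 - 0.1676i)
new amp(|1⟩) = (-0.980542 + 0.196309i)·b = (-0.5105 + 0.1022i)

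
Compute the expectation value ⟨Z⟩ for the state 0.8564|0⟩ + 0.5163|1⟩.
0.4669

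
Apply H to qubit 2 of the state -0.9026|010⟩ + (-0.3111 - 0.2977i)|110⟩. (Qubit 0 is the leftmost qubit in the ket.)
-0.6382|010⟩ - 0.6382|011⟩ + (-0.22 - 0.2105i)|110⟩ + (-0.22 - 0.2105i)|111⟩

H on qubit 2 mixes each pair of kets that differ only in qubit 2: amplitudes (a, b) of (|…0…⟩, |…1…⟩) become ((a + b)/√2, (a − b)/√2). Kets absent from the input have amplitude 0.
(|010⟩, |011⟩): (a, b) = (-0.9026, 0) → (-0.6382, -0.6382)
(|110⟩, |111⟩): (a, b) = ((-0.3111 - 0.2977i), 0) → ((-0.22 - 0.2105i), (-0.22 - 0.2105i))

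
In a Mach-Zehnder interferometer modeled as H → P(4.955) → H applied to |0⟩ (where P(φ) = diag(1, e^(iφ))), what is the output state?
(0.6201 - 0.4854i)|0⟩ + (0.3799 + 0.4854i)|1⟩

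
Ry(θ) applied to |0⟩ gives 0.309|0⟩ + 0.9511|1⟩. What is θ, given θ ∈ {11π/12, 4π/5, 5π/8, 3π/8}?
4π/5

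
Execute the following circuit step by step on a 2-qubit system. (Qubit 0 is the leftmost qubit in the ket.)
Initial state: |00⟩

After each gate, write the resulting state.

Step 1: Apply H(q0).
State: 1/√2|00⟩ + 1/√2|10⟩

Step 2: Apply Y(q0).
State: -(1/√2)i|00⟩ + (1/√2)i|10⟩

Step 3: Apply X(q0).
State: (1/√2)i|00⟩ - (1/√2)i|10⟩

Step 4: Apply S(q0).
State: (1/√2)i|00⟩ + 1/√2|10⟩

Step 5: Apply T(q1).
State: (1/√2)i|00⟩ + 1/√2|10⟩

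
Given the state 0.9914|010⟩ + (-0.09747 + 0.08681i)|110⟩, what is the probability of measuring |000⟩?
0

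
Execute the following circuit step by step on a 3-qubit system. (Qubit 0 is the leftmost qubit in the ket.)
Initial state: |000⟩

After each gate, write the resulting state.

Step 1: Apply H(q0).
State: 1/√2|000⟩ + 1/√2|100⟩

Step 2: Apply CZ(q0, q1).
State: 1/√2|000⟩ + 1/√2|100⟩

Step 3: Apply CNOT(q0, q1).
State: 1/√2|000⟩ + 1/√2|110⟩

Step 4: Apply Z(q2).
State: 1/√2|000⟩ + 1/√2|110⟩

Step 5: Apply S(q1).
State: 1/√2|000⟩ + (1/√2)i|110⟩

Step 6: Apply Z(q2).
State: 1/√2|000⟩ + (1/√2)i|110⟩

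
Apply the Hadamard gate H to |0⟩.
1/√2|0⟩ + 1/√2|1⟩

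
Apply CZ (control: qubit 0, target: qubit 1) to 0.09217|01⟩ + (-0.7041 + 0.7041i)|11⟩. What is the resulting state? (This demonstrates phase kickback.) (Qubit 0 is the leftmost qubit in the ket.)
0.09217|01⟩ + (0.7041 - 0.7041i)|11⟩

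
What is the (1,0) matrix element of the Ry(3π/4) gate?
0.9239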